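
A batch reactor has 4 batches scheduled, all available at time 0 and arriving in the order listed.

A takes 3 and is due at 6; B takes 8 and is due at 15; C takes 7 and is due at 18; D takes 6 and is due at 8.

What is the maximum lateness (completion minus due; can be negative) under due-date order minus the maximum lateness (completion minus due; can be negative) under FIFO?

-10

EDD (increasing due date): A D B C.
A: 0→3, due 6, lateness -3
D: 3→9, due 8, lateness 1
B: 9→17, due 15, lateness 2
C: 17→24, due 18, lateness 6
Maximum = 6.
FIFO (arrival order): A B C D.
A: 0→3, due 6, lateness -3
B: 3→11, due 15, lateness -4
C: 11→18, due 18, lateness 0
D: 18→24, due 8, lateness 16
Maximum = 16.
Difference = 6 − 16 = -10.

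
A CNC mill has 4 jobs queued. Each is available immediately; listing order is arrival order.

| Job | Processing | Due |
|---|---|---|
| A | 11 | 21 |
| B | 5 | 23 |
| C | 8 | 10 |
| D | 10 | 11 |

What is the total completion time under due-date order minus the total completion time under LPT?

-6

EDD (increasing due date): C D A B.
C: 0→8
D: 8→18
A: 18→29
B: 29→34
Sum = 8+18+29+34 = 89.
LPT (decreasing processing time): A D C B.
A: 0→11
D: 11→21
C: 21→29
B: 29→34
Sum = 11+21+29+34 = 95.
Difference = 89 − 95 = -6.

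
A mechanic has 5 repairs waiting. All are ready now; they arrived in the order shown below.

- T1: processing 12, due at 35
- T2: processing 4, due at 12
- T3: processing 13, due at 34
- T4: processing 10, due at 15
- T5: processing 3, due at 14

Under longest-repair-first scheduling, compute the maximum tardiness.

LPT (decreasing processing time): T3 T1 T4 T2 T5.
T3: 0→13, due 34, tardiness 0
T1: 13→25, due 35, tardiness 0
T4: 25→35, due 15, tardiness 20
T2: 35→39, due 12, tardiness 27
T5: 39→42, due 14, tardiness 28
Maximum = 28.

28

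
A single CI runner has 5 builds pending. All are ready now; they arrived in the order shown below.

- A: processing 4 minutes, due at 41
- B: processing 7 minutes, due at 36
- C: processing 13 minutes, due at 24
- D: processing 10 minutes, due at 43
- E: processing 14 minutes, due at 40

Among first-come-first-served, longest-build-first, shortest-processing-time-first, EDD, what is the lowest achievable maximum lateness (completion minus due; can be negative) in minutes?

FIFO (arrival order): A B C D E.
A: 0→4, due 41, lateness -37
B: 4→11, due 36, lateness -25
C: 11→24, due 24, lateness 0
D: 24→34, due 43, lateness -9
E: 34→48, due 40, lateness 8
Maximum = 8.
LPT (decreasing processing time): E C D B A.
E: 0→14, due 40, lateness -26
C: 14→27, due 24, lateness 3
D: 27→37, due 43, lateness -6
B: 37→44, due 36, lateness 8
A: 44→48, due 41, lateness 7
Maximum = 8.
SPT (increasing processing time): A B D C E.
A: 0→4, due 41, lateness -37
B: 4→11, due 36, lateness -25
D: 11→21, due 43, lateness -22
C: 21→34, due 24, lateness 10
E: 34→48, due 40, lateness 8
Maximum = 10.
EDD (increasing due date): C B E A D.
C: 0→13, due 24, lateness -11
B: 13→20, due 36, lateness -16
E: 20→34, due 40, lateness -6
A: 34→38, due 41, lateness -3
D: 38→48, due 43, lateness 5
Maximum = 5.
FIFO 8, LPT 8, SPT 10, EDD 5 → minimum 5.

5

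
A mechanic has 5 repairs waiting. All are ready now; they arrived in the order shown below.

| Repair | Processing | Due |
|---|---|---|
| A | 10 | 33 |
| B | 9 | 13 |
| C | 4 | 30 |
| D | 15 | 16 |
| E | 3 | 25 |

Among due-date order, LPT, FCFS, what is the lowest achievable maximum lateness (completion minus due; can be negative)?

EDD (increasing due date): B D E C A.
B: 0→9, due 13, lateness -4
D: 9→24, due 16, lateness 8
E: 24→27, due 25, lateness 2
C: 27→31, due 30, lateness 1
A: 31→41, due 33, lateness 8
Maximum = 8.
LPT (decreasing processing time): D A B C E.
D: 0→15, due 16, lateness -1
A: 15→25, due 33, lateness -8
B: 25→34, due 13, lateness 21
C: 34→38, due 30, lateness 8
E: 38→41, due 25, lateness 16
Maximum = 21.
FIFO (arrival order): A B C D E.
A: 0→10, due 33, lateness -23
B: 10→19, due 13, lateness 6
C: 19→23, due 30, lateness -7
D: 23→38, due 16, lateness 22
E: 38→41, due 25, lateness 16
Maximum = 22.
EDD 8, LPT 21, FIFO 22 → minimum 8.

8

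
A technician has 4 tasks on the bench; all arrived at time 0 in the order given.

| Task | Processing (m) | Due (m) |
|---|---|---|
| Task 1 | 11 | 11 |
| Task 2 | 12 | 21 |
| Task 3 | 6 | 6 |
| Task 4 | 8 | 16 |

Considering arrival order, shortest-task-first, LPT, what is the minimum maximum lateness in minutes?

16

FIFO (arrival order): Task 1 Task 2 Task 3 Task 4.
Task 1: 0→11, due 11, lateness 0
Task 2: 11→23, due 21, lateness 2
Task 3: 23→29, due 6, lateness 23
Task 4: 29→37, due 16, lateness 21
Maximum = 23.
SPT (increasing processing time): Task 3 Task 4 Task 1 Task 2.
Task 3: 0→6, due 6, lateness 0
Task 4: 6→14, due 16, lateness -2
Task 1: 14→25, due 11, lateness 14
Task 2: 25→37, due 21, lateness 16
Maximum = 16.
LPT (decreasing processing time): Task 2 Task 1 Task 4 Task 3.
Task 2: 0→12, due 21, lateness -9
Task 1: 12→23, due 11, lateness 12
Task 4: 23→31, due 16, lateness 15
Task 3: 31→37, due 6, lateness 31
Maximum = 31.
FIFO 23, SPT 16, LPT 31 → minimum 16.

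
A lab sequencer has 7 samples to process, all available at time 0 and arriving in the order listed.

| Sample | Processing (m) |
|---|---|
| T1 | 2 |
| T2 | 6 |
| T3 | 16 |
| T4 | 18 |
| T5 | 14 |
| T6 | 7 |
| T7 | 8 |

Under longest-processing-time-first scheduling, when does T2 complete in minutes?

69

LPT (decreasing processing time): T4 T3 T5 T7 T6 T2 T1.
T4: 0→18
T3: 18→34
T5: 34→48
T7: 48→56
T6: 56→63
T2: 63→69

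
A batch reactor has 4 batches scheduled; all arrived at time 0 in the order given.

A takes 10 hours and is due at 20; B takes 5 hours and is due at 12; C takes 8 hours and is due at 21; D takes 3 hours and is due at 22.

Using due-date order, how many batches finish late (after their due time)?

EDD (increasing due date): B A C D.
B: 0→5, due 12, tardiness 0
A: 5→15, due 20, tardiness 0
C: 15→23, due 21, tardiness 2
D: 23→26, due 22, tardiness 4
Late batches: 2.

2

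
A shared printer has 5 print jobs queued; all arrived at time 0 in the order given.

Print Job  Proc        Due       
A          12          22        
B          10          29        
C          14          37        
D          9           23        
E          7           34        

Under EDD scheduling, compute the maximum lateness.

15

EDD (increasing due date): A D B E C.
A: 0→12, due 22, lateness -10
D: 12→21, due 23, lateness -2
B: 21→31, due 29, lateness 2
E: 31→38, due 34, lateness 4
C: 38→52, due 37, lateness 15
Maximum = 15.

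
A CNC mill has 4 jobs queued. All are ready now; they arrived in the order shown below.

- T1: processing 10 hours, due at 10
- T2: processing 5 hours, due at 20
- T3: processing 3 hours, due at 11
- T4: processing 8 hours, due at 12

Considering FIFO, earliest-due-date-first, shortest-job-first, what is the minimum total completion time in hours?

53

FIFO (arrival order): T1 T2 T3 T4.
T1: 0→10
T2: 10→15
T3: 15→18
T4: 18→26
Sum = 10+15+18+26 = 69.
EDD (increasing due date): T1 T3 T4 T2.
T1: 0→10
T3: 10→13
T4: 13→21
T2: 21→26
Sum = 10+13+21+26 = 70.
SPT (increasing processing time): T3 T2 T4 T1.
T3: 0→3
T2: 3→8
T4: 8→16
T1: 16→26
Sum = 3+8+16+26 = 53.
FIFO 69, EDD 70, SPT 53 → minimum 53.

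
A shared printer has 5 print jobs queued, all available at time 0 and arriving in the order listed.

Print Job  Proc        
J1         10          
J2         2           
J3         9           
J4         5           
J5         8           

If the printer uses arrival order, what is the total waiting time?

69

FIFO (arrival order): J1 J2 J3 J4 J5.
J1: waits 0, runs 0→10
J2: waits 10, runs 10→12
J3: waits 12, runs 12→21
J4: waits 21, runs 21→26
J5: waits 26, runs 26→34
Sum = 0+10+12+21+26 = 69.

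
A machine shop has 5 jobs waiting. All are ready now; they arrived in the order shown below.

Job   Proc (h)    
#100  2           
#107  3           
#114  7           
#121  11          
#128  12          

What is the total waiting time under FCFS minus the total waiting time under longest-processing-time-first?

FIFO (arrival order): #100 #107 #114 #121 #128.
#100: waits 0, runs 0→2
#107: waits 2, runs 2→5
#114: waits 5, runs 5→12
#121: waits 12, runs 12→23
#128: waits 23, runs 23→35
Sum = 0+2+5+12+23 = 42.
LPT (decreasing processing time): #128 #121 #114 #107 #100.
#128: waits 0, runs 0→12
#121: waits 12, runs 12→23
#114: waits 23, runs 23→30
#107: waits 30, runs 30→33
#100: waits 33, runs 33→35
Sum = 0+12+23+30+33 = 98.
Difference = 42 − 98 = -56.

-56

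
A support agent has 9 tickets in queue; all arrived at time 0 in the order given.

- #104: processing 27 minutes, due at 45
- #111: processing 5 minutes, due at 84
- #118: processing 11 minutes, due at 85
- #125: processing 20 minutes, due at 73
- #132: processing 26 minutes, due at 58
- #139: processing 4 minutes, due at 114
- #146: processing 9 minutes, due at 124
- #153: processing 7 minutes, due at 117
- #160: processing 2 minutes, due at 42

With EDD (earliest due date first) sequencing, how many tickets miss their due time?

2

EDD (increasing due date): #160 #104 #132 #125 #111 #118 #139 #153 #146.
#160: 0→2, due 42, tardiness 0
#104: 2→29, due 45, tardiness 0
#132: 29→55, due 58, tardiness 0
#125: 55→75, due 73, tardiness 2
#111: 75→80, due 84, tardiness 0
#118: 80→91, due 85, tardiness 6
#139: 91→95, due 114, tardiness 0
#153: 95→102, due 117, tardiness 0
#146: 102→111, due 124, tardiness 0
Late tickets: 2.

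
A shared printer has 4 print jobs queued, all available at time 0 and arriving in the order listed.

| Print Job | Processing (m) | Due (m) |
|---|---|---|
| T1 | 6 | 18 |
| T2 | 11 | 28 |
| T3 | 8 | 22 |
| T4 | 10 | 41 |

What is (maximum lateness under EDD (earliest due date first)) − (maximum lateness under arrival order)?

-6

EDD (increasing due date): T1 T3 T2 T4.
T1: 0→6, due 18, lateness -12
T3: 6→14, due 22, lateness -8
T2: 14→25, due 28, lateness -3
T4: 25→35, due 41, lateness -6
Maximum = -3.
FIFO (arrival order): T1 T2 T3 T4.
T1: 0→6, due 18, lateness -12
T2: 6→17, due 28, lateness -11
T3: 17→25, due 22, lateness 3
T4: 25→35, due 41, lateness -6
Maximum = 3.
Difference = -3 − 3 = -6.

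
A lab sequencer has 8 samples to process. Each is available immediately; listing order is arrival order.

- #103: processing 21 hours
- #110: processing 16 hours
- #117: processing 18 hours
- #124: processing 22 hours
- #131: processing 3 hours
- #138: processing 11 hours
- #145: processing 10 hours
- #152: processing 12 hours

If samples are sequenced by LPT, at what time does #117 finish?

61

LPT (decreasing processing time): #124 #103 #117 #110 #152 #138 #145 #131.
#124: 0→22
#103: 22→43
#117: 43→61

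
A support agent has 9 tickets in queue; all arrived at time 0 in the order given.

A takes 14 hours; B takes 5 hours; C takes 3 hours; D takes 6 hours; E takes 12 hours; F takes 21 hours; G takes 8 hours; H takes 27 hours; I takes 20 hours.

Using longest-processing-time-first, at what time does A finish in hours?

LPT (decreasing processing time): H F I A E G D B C.
H: 0→27
F: 27→48
I: 48→68
A: 68→82

82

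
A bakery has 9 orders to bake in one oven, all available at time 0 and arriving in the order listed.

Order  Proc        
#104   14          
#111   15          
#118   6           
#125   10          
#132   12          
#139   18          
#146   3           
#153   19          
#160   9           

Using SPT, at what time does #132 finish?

SPT (increasing processing time): #146 #118 #160 #125 #132 #104 #111 #139 #153.
#146: 0→3
#118: 3→9
#160: 9→18
#125: 18→28
#132: 28→40

40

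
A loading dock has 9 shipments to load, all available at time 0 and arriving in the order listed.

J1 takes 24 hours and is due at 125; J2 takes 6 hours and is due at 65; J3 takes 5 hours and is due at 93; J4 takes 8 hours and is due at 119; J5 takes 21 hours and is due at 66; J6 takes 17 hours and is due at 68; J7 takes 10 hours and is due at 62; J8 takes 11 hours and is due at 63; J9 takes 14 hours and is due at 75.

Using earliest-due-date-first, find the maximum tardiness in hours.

4

EDD (increasing due date): J7 J8 J2 J5 J6 J9 J3 J4 J1.
J7: 0→10, due 62, tardiness 0
J8: 10→21, due 63, tardiness 0
J2: 21→27, due 65, tardiness 0
J5: 27→48, due 66, tardiness 0
J6: 48→65, due 68, tardiness 0
J9: 65→79, due 75, tardiness 4
J3: 79→84, due 93, tardiness 0
J4: 84→92, due 119, tardiness 0
J1: 92→116, due 125, tardiness 0
Maximum = 4.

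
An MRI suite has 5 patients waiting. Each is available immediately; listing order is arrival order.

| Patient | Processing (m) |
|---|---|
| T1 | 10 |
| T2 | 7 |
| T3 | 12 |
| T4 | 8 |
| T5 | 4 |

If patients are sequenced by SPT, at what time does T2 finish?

SPT (increasing processing time): T5 T2 T4 T1 T3.
T5: 0→4
T2: 4→11

11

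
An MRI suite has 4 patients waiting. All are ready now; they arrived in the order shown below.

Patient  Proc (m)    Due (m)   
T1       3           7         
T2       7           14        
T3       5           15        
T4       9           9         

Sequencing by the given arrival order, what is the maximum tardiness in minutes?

FIFO (arrival order): T1 T2 T3 T4.
T1: 0→3, due 7, tardiness 0
T2: 3→10, due 14, tardiness 0
T3: 10→15, due 15, tardiness 0
T4: 15→24, due 9, tardiness 15
Maximum = 15.

15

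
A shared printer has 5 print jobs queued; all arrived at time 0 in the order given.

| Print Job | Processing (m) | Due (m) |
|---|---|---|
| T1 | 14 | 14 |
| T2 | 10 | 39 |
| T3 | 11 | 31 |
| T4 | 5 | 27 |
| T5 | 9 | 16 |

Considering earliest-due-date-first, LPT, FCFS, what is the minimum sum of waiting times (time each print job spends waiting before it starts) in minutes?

EDD (increasing due date): T1 T5 T4 T3 T2.
T1: waits 0, runs 0→14
T5: waits 14, runs 14→23
T4: waits 23, runs 23→28
T3: waits 28, runs 28→39
T2: waits 39, runs 39→49
Sum = 0+14+23+28+39 = 104.
LPT (decreasing processing time): T1 T3 T2 T5 T4.
T1: waits 0, runs 0→14
T3: waits 14, runs 14→25
T2: waits 25, runs 25→35
T5: waits 35, runs 35→44
T4: waits 44, runs 44→49
Sum = 0+14+25+35+44 = 118.
FIFO (arrival order): T1 T2 T3 T4 T5.
T1: waits 0, runs 0→14
T2: waits 14, runs 14→24
T3: waits 24, runs 24→35
T4: waits 35, runs 35→40
T5: waits 40, runs 40→49
Sum = 0+14+24+35+40 = 113.
EDD 104, LPT 118, FIFO 113 → minimum 104.

104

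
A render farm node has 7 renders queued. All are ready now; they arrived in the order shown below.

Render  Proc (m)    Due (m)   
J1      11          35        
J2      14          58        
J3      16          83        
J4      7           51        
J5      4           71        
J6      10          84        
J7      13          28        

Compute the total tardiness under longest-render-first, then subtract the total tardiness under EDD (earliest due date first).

LPT (decreasing processing time): J3 J2 J7 J1 J6 J4 J5.
J3: 0→16, due 83, tardiness 0
J2: 16→30, due 58, tardiness 0
J7: 30→43, due 28, tardiness 15
J1: 43→54, due 35, tardiness 19
J6: 54→64, due 84, tardiness 0
J4: 64→71, due 51, tardiness 20
J5: 71→75, due 71, tardiness 4
Sum = 0+0+15+19+0+20+4 = 58.
EDD (increasing due date): J7 J1 J4 J2 J5 J3 J6.
J7: 0→13, due 28, tardiness 0
J1: 13→24, due 35, tardiness 0
J4: 24→31, due 51, tardiness 0
J2: 31→45, due 58, tardiness 0
J5: 45→49, due 71, tardiness 0
J3: 49→65, due 83, tardiness 0
J6: 65→75, due 84, tardiness 0
Sum = 0+0+0+0+0+0+0 = 0.
Difference = 58 − 0 = 58.

58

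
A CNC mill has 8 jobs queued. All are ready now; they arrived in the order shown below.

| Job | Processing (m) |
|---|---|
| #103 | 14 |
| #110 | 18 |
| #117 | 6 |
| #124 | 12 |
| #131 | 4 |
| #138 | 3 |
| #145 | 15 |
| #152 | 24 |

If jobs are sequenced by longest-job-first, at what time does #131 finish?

93

LPT (decreasing processing time): #152 #110 #145 #103 #124 #117 #131 #138.
#152: 0→24
#110: 24→42
#145: 42→57
#103: 57→71
#124: 71→83
#117: 83→89
#131: 89→93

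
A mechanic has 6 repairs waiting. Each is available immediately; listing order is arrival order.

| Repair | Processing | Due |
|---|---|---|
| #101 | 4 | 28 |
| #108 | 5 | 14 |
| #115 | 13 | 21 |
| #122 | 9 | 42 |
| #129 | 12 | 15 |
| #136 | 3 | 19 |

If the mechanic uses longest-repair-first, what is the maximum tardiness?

LPT (decreasing processing time): #115 #129 #122 #108 #101 #136.
#115: 0→13, due 21, tardiness 0
#129: 13→25, due 15, tardiness 10
#122: 25→34, due 42, tardiness 0
#108: 34→39, due 14, tardiness 25
#101: 39→43, due 28, tardiness 15
#136: 43→46, due 19, tardiness 27
Maximum = 27.

27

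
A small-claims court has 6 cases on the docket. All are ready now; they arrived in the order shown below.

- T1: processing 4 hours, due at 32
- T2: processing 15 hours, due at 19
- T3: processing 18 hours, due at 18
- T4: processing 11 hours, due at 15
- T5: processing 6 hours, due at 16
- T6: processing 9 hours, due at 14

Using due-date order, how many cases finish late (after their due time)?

EDD (increasing due date): T6 T4 T5 T3 T2 T1.
T6: 0→9, due 14, tardiness 0
T4: 9→20, due 15, tardiness 5
T5: 20→26, due 16, tardiness 10
T3: 26→44, due 18, tardiness 26
T2: 44→59, due 19, tardiness 40
T1: 59→63, due 32, tardiness 31
Late cases: 5.

5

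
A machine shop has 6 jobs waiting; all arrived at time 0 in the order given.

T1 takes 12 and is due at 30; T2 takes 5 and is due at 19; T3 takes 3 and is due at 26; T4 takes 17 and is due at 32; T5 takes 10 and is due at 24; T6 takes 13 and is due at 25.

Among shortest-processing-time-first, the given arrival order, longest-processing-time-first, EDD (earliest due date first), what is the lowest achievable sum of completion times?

162

SPT (increasing processing time): T3 T2 T5 T1 T6 T4.
T3: 0→3
T2: 3→8
T5: 8→18
T1: 18→30
T6: 30→43
T4: 43→60
Sum = 3+8+18+30+43+60 = 162.
FIFO (arrival order): T1 T2 T3 T4 T5 T6.
T1: 0→12
T2: 12→17
T3: 17→20
T4: 20→37
T5: 37→47
T6: 47→60
Sum = 12+17+20+37+47+60 = 193.
LPT (decreasing processing time): T4 T6 T1 T5 T2 T3.
T4: 0→17
T6: 17→30
T1: 30→42
T5: 42→52
T2: 52→57
T3: 57→60
Sum = 17+30+42+52+57+60 = 258.
EDD (increasing due date): T2 T5 T6 T3 T1 T4.
T2: 0→5
T5: 5→15
T6: 15→28
T3: 28→31
T1: 31→43
T4: 43→60
Sum = 5+15+28+31+43+60 = 182.
SPT 162, FIFO 193, LPT 258, EDD 182 → minimum 162.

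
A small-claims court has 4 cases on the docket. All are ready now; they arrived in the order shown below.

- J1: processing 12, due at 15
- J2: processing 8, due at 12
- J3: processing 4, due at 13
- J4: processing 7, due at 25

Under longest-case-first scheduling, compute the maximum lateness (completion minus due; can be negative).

18

LPT (decreasing processing time): J1 J2 J4 J3.
J1: 0→12, due 15, lateness -3
J2: 12→20, due 12, lateness 8
J4: 20→27, due 25, lateness 2
J3: 27→31, due 13, lateness 18
Maximum = 18.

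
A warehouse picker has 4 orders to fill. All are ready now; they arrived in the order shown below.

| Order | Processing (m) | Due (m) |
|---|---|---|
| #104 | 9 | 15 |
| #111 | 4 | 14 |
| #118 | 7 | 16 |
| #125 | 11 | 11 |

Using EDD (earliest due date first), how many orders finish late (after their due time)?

EDD (increasing due date): #125 #111 #104 #118.
#125: 0→11, due 11, tardiness 0
#111: 11→15, due 14, tardiness 1
#104: 15→24, due 15, tardiness 9
#118: 24→31, due 16, tardiness 15
Late orders: 3.

3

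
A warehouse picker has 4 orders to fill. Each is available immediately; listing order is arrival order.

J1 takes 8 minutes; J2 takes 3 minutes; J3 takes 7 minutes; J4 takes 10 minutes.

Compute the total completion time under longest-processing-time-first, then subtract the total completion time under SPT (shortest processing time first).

22

LPT (decreasing processing time): J4 J1 J3 J2.
J4: 0→10
J1: 10→18
J3: 18→25
J2: 25→28
Sum = 10+18+25+28 = 81.
SPT (increasing processing time): J2 J3 J1 J4.
J2: 0→3
J3: 3→10
J1: 10→18
J4: 18→28
Sum = 3+10+18+28 = 59.
Difference = 81 − 59 = 22.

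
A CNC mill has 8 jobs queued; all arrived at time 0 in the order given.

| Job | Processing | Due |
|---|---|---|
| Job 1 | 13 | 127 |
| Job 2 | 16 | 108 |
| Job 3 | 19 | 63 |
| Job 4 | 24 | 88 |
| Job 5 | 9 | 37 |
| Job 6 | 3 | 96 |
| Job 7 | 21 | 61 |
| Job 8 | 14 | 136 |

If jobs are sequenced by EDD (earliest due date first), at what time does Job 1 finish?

105

EDD (increasing due date): Job 5 Job 7 Job 3 Job 4 Job 6 Job 2 Job 1 Job 8.
Job 5: 0→9
Job 7: 9→30
Job 3: 30→49
Job 4: 49→73
Job 6: 73→76
Job 2: 76→92
Job 1: 92→105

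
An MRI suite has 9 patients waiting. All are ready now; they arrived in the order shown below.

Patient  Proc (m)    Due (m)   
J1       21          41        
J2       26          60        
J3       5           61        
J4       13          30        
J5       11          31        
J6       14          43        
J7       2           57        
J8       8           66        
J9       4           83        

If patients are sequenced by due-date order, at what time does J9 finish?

104

EDD (increasing due date): J4 J5 J1 J6 J7 J2 J3 J8 J9.
J4: 0→13
J5: 13→24
J1: 24→45
J6: 45→59
J7: 59→61
J2: 61→87
J3: 87→92
J8: 92→100
J9: 100→104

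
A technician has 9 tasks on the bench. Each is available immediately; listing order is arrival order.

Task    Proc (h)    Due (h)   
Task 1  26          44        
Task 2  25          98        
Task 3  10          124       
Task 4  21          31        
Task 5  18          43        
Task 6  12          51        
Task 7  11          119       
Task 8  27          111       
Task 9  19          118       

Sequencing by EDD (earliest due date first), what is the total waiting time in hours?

740

EDD (increasing due date): Task 4 Task 5 Task 1 Task 6 Task 2 Task 8 Task 9 Task 7 Task 3.
Task 4: waits 0, runs 0→21
Task 5: waits 21, runs 21→39
Task 1: waits 39, runs 39→65
Task 6: waits 65, runs 65→77
Task 2: waits 77, runs 77→102
Task 8: waits 102, runs 102→129
Task 9: waits 129, runs 129→148
Task 7: waits 148, runs 148→159
Task 3: waits 159, runs 159→169
Sum = 0+21+39+65+77+102+129+148+159 = 740.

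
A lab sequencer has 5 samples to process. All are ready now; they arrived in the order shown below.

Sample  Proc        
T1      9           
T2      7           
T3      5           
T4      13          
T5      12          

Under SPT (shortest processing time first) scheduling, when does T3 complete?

SPT (increasing processing time): T3 T2 T1 T5 T4.
T3: 0→5

5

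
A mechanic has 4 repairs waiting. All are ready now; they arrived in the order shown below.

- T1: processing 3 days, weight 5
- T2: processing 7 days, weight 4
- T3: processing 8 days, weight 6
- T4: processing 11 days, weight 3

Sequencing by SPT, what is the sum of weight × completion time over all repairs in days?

250

SPT (increasing processing time): T1 T2 T3 T4.
T1: finishes 3, weight 5, w·C = 15
T2: finishes 10, weight 4, w·C = 40
T3: finishes 18, weight 6, w·C = 108
T4: finishes 29, weight 3, w·C = 87
Sum = 15+40+108+87 = 250.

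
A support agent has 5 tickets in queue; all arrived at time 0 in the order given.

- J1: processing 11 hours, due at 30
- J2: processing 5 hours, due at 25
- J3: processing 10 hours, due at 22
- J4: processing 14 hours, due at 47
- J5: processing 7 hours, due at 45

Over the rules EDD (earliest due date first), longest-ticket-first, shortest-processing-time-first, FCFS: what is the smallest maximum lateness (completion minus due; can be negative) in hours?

EDD (increasing due date): J3 J2 J1 J5 J4.
J3: 0→10, due 22, lateness -12
J2: 10→15, due 25, lateness -10
J1: 15→26, due 30, lateness -4
J5: 26→33, due 45, lateness -12
J4: 33→47, due 47, lateness 0
Maximum = 0.
LPT (decreasing processing time): J4 J1 J3 J5 J2.
J4: 0→14, due 47, lateness -33
J1: 14→25, due 30, lateness -5
J3: 25→35, due 22, lateness 13
J5: 35→42, due 45, lateness -3
J2: 42→47, due 25, lateness 22
Maximum = 22.
SPT (increasing processing time): J2 J5 J3 J1 J4.
J2: 0→5, due 25, lateness -20
J5: 5→12, due 45, lateness -33
J3: 12→22, due 22, lateness 0
J1: 22→33, due 30, lateness 3
J4: 33→47, due 47, lateness 0
Maximum = 3.
FIFO (arrival order): J1 J2 J3 J4 J5.
J1: 0→11, due 30, lateness -19
J2: 11→16, due 25, lateness -9
J3: 16→26, due 22, lateness 4
J4: 26→40, due 47, lateness -7
J5: 40→47, due 45, lateness 2
Maximum = 4.
EDD 0, LPT 22, SPT 3, FIFO 4 → minimum 0.

0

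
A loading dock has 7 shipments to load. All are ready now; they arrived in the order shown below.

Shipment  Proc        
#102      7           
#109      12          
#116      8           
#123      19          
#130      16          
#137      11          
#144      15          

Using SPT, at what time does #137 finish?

SPT (increasing processing time): #102 #116 #137 #109 #144 #130 #123.
#102: 0→7
#116: 7→15
#137: 15→26

26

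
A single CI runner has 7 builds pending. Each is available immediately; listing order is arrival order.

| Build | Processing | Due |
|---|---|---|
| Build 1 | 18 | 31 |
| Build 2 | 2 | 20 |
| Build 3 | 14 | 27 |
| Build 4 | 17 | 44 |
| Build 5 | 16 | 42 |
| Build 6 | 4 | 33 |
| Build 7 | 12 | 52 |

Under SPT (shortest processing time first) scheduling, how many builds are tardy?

4

SPT (increasing processing time): Build 2 Build 6 Build 7 Build 3 Build 5 Build 4 Build 1.
Build 2: 0→2, due 20, tardiness 0
Build 6: 2→6, due 33, tardiness 0
Build 7: 6→18, due 52, tardiness 0
Build 3: 18→32, due 27, tardiness 5
Build 5: 32→48, due 42, tardiness 6
Build 4: 48→65, due 44, tardiness 21
Build 1: 65→83, due 31, tardiness 52
Late builds: 4.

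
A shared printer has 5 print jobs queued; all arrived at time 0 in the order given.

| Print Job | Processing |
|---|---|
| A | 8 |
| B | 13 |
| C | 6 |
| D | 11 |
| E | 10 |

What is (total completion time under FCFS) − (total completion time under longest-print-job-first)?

FIFO (arrival order): A B C D E.
A: 0→8
B: 8→21
C: 21→27
D: 27→38
E: 38→48
Sum = 8+21+27+38+48 = 142.
LPT (decreasing processing time): B D E A C.
B: 0→13
D: 13→24
E: 24→34
A: 34→42
C: 42→48
Sum = 13+24+34+42+48 = 161.
Difference = 142 − 161 = -19.

-19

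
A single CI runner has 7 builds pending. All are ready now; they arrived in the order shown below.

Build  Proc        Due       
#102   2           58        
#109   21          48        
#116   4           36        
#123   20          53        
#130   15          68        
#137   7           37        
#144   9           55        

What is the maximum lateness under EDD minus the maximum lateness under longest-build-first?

EDD (increasing due date): #116 #137 #109 #123 #144 #102 #130.
#116: 0→4, due 36, lateness -32
#137: 4→11, due 37, lateness -26
#109: 11→32, due 48, lateness -16
#123: 32→52, due 53, lateness -1
#144: 52→61, due 55, lateness 6
#102: 61→63, due 58, lateness 5
#130: 63→78, due 68, lateness 10
Maximum = 10.
LPT (decreasing processing time): #109 #123 #130 #144 #137 #116 #102.
#109: 0→21, due 48, lateness -27
#123: 21→41, due 53, lateness -12
#130: 41→56, due 68, lateness -12
#144: 56→65, due 55, lateness 10
#137: 65→72, due 37, lateness 35
#116: 72→76, due 36, lateness 40
#102: 76→78, due 58, lateness 20
Maximum = 40.
Difference = 10 − 40 = -30.

-30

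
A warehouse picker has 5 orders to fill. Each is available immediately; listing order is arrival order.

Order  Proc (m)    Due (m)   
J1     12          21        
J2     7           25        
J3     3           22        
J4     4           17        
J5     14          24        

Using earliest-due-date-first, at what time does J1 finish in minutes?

EDD (increasing due date): J4 J1 J3 J5 J2.
J4: 0→4
J1: 4→16

16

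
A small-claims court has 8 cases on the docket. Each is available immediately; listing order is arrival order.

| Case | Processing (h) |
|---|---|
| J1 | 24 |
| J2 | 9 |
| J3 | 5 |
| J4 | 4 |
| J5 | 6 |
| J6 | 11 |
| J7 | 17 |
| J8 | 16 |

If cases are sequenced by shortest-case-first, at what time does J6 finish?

35

SPT (increasing processing time): J4 J3 J5 J2 J6 J8 J7 J1.
J4: 0→4
J3: 4→9
J5: 9→15
J2: 15→24
J6: 24→35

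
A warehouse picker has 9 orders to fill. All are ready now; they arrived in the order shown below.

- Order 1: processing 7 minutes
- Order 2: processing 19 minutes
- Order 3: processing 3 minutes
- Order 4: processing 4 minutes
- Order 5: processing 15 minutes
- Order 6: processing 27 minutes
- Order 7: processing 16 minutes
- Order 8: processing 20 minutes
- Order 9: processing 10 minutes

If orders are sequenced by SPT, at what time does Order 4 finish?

7

SPT (increasing processing time): Order 3 Order 4 Order 1 Order 9 Order 5 Order 7 Order 2 Order 8 Order 6.
Order 3: 0→3
Order 4: 3→7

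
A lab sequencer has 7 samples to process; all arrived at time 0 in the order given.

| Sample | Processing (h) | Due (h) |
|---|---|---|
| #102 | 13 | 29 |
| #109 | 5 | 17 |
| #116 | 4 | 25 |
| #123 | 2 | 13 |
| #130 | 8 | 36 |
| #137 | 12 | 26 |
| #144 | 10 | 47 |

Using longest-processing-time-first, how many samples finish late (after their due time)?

LPT (decreasing processing time): #102 #137 #144 #130 #109 #116 #123.
#102: 0→13, due 29, tardiness 0
#137: 13→25, due 26, tardiness 0
#144: 25→35, due 47, tardiness 0
#130: 35→43, due 36, tardiness 7
#109: 43→48, due 17, tardiness 31
#116: 48→52, due 25, tardiness 27
#123: 52→54, due 13, tardiness 41
Late samples: 4.

4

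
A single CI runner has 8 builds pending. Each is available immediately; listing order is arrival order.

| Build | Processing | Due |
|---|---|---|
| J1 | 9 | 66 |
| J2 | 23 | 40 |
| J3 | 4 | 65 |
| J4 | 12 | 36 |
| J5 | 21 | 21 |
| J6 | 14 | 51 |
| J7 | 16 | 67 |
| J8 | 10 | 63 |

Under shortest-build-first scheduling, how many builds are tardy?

SPT (increasing processing time): J3 J1 J8 J4 J6 J7 J5 J2.
J3: 0→4, due 65, tardiness 0
J1: 4→13, due 66, tardiness 0
J8: 13→23, due 63, tardiness 0
J4: 23→35, due 36, tardiness 0
J6: 35→49, due 51, tardiness 0
J7: 49→65, due 67, tardiness 0
J5: 65→86, due 21, tardiness 65
J2: 86→109, due 40, tardiness 69
Late builds: 2.

2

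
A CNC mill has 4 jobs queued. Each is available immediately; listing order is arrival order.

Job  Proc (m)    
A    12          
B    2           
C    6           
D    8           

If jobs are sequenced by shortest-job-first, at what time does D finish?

SPT (increasing processing time): B C D A.
B: 0→2
C: 2→8
D: 8→16

16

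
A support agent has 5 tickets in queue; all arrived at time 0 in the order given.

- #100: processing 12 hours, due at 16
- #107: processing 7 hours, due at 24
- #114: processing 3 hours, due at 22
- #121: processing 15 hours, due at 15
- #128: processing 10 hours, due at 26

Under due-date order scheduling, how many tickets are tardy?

4

EDD (increasing due date): #121 #100 #114 #107 #128.
#121: 0→15, due 15, tardiness 0
#100: 15→27, due 16, tardiness 11
#114: 27→30, due 22, tardiness 8
#107: 30→37, due 24, tardiness 13
#128: 37→47, due 26, tardiness 21
Late tickets: 4.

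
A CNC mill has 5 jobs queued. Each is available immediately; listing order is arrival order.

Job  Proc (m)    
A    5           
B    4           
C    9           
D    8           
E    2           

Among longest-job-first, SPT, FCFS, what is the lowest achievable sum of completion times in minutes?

LPT (decreasing processing time): C D A B E.
C: 0→9
D: 9→17
A: 17→22
B: 22→26
E: 26→28
Sum = 9+17+22+26+28 = 102.
SPT (increasing processing time): E B A D C.
E: 0→2
B: 2→6
A: 6→11
D: 11→19
C: 19→28
Sum = 2+6+11+19+28 = 66.
FIFO (arrival order): A B C D E.
A: 0→5
B: 5→9
C: 9→18
D: 18→26
E: 26→28
Sum = 5+9+18+26+28 = 86.
LPT 102, SPT 66, FIFO 86 → minimum 66.

66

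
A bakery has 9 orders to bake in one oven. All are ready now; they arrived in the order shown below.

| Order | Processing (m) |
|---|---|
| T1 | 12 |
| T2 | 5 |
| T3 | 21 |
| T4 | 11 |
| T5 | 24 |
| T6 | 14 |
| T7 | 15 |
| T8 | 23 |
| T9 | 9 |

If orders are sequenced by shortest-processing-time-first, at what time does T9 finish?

14

SPT (increasing processing time): T2 T9 T4 T1 T6 T7 T3 T8 T5.
T2: 0→5
T9: 5→14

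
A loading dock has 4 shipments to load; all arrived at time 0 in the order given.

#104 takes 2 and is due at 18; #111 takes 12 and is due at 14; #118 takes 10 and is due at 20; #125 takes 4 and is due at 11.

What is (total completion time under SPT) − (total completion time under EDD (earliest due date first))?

-14

SPT (increasing processing time): #104 #125 #118 #111.
#104: 0→2
#125: 2→6
#118: 6→16
#111: 16→28
Sum = 2+6+16+28 = 52.
EDD (increasing due date): #125 #111 #104 #118.
#125: 0→4
#111: 4→16
#104: 16→18
#118: 18→28
Sum = 4+16+18+28 = 66.
Difference = 52 − 66 = -14.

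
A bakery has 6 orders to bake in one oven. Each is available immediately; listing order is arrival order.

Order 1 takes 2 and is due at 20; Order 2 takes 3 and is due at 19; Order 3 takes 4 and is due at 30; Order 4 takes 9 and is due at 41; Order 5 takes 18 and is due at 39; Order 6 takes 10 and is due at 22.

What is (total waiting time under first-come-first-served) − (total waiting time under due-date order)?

-9

FIFO (arrival order): Order 1 Order 2 Order 3 Order 4 Order 5 Order 6.
Order 1: waits 0, runs 0→2
Order 2: waits 2, runs 2→5
Order 3: waits 5, runs 5→9
Order 4: waits 9, runs 9→18
Order 5: waits 18, runs 18→36
Order 6: waits 36, runs 36→46
Sum = 0+2+5+9+18+36 = 70.
EDD (increasing due date): Order 2 Order 1 Order 6 Order 3 Order 5 Order 4.
Order 2: waits 0, runs 0→3
Order 1: waits 3, runs 3→5
Order 6: waits 5, runs 5→15
Order 3: waits 15, runs 15→19
Order 5: waits 19, runs 19→37
Order 4: waits 37, runs 37→46
Sum = 0+3+5+15+19+37 = 79.
Difference = 70 − 79 = -9.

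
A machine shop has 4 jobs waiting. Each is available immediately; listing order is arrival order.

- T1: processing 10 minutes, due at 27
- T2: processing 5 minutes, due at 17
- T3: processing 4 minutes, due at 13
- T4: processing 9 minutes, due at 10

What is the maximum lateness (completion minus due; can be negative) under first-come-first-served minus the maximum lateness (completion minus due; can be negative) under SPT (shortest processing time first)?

10

FIFO (arrival order): T1 T2 T3 T4.
T1: 0→10, due 27, lateness -17
T2: 10→15, due 17, lateness -2
T3: 15→19, due 13, lateness 6
T4: 19→28, due 10, lateness 18
Maximum = 18.
SPT (increasing processing time): T3 T2 T4 T1.
T3: 0→4, due 13, lateness -9
T2: 4→9, due 17, lateness -8
T4: 9→18, due 10, lateness 8
T1: 18→28, due 27, lateness 1
Maximum = 8.
Difference = 18 − 8 = 10.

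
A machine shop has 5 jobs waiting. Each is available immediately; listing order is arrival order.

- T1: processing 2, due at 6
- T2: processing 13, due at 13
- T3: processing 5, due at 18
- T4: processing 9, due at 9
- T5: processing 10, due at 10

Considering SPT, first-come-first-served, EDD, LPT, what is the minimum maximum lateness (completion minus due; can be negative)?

SPT (increasing processing time): T1 T3 T4 T5 T2.
T1: 0→2, due 6, lateness -4
T3: 2→7, due 18, lateness -11
T4: 7→16, due 9, lateness 7
T5: 16→26, due 10, lateness 16
T2: 26→39, due 13, lateness 26
Maximum = 26.
FIFO (arrival order): T1 T2 T3 T4 T5.
T1: 0→2, due 6, lateness -4
T2: 2→15, due 13, lateness 2
T3: 15→20, due 18, lateness 2
T4: 20→29, due 9, lateness 20
T5: 29→39, due 10, lateness 29
Maximum = 29.
EDD (increasing due date): T1 T4 T5 T2 T3.
T1: 0→2, due 6, lateness -4
T4: 2→11, due 9, lateness 2
T5: 11→21, due 10, lateness 11
T2: 21→34, due 13, lateness 21
T3: 34→39, due 18, lateness 21
Maximum = 21.
LPT (decreasing processing time): T2 T5 T4 T3 T1.
T2: 0→13, due 13, lateness 0
T5: 13→23, due 10, lateness 13
T4: 23→32, due 9, lateness 23
T3: 32→37, due 18, lateness 19
T1: 37→39, due 6, lateness 33
Maximum = 33.
SPT 26, FIFO 29, EDD 21, LPT 33 → minimum 21.

21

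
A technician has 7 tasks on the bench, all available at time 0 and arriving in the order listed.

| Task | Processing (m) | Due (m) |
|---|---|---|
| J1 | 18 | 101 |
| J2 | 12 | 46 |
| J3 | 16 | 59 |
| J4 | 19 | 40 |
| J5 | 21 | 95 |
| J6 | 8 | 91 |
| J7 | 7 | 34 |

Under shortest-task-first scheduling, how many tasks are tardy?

SPT (increasing processing time): J7 J6 J2 J3 J1 J4 J5.
J7: 0→7, due 34, tardiness 0
J6: 7→15, due 91, tardiness 0
J2: 15→27, due 46, tardiness 0
J3: 27→43, due 59, tardiness 0
J1: 43→61, due 101, tardiness 0
J4: 61→80, due 40, tardiness 40
J5: 80→101, due 95, tardiness 6
Late tasks: 2.

2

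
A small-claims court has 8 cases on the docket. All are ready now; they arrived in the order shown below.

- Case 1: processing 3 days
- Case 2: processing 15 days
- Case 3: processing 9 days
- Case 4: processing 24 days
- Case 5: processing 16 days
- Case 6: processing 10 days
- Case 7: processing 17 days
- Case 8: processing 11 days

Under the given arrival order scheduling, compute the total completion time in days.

442

FIFO (arrival order): Case 1 Case 2 Case 3 Case 4 Case 5 Case 6 Case 7 Case 8.
Case 1: 0→3
Case 2: 3→18
Case 3: 18→27
Case 4: 27→51
Case 5: 51→67
Case 6: 67→77
Case 7: 77→94
Case 8: 94→105
Sum = 3+18+27+51+67+77+94+105 = 442.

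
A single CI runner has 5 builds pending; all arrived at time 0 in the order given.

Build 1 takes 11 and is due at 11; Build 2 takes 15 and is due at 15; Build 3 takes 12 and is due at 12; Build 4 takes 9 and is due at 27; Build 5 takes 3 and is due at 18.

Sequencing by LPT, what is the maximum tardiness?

32

LPT (decreasing processing time): Build 2 Build 3 Build 1 Build 4 Build 5.
Build 2: 0→15, due 15, tardiness 0
Build 3: 15→27, due 12, tardiness 15
Build 1: 27→38, due 11, tardiness 27
Build 4: 38→47, due 27, tardiness 20
Build 5: 47→50, due 18, tardiness 32
Maximum = 32.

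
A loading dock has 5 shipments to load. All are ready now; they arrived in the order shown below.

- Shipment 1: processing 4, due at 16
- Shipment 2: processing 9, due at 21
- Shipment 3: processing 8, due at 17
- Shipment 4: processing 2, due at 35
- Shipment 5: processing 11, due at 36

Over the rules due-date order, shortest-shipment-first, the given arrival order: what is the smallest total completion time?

EDD (increasing due date): Shipment 1 Shipment 3 Shipment 2 Shipment 4 Shipment 5.
Shipment 1: 0→4
Shipment 3: 4→12
Shipment 2: 12→21
Shipment 4: 21→23
Shipment 5: 23→34
Sum = 4+12+21+23+34 = 94.
SPT (increasing processing time): Shipment 4 Shipment 1 Shipment 3 Shipment 2 Shipment 5.
Shipment 4: 0→2
Shipment 1: 2→6
Shipment 3: 6→14
Shipment 2: 14→23
Shipment 5: 23→34
Sum = 2+6+14+23+34 = 79.
FIFO (arrival order): Shipment 1 Shipment 2 Shipment 3 Shipment 4 Shipment 5.
Shipment 1: 0→4
Shipment 2: 4→13
Shipment 3: 13→21
Shipment 4: 21→23
Shipment 5: 23→34
Sum = 4+13+21+23+34 = 95.
EDD 94, SPT 79, FIFO 95 → minimum 79.

79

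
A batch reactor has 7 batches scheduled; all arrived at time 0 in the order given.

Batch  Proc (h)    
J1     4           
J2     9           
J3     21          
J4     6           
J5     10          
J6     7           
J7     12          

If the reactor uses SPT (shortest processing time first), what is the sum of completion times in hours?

SPT (increasing processing time): J1 J4 J6 J2 J5 J7 J3.
J1: 0→4
J4: 4→10
J6: 10→17
J2: 17→26
J5: 26→36
J7: 36→48
J3: 48→69
Sum = 4+10+17+26+36+48+69 = 210.

210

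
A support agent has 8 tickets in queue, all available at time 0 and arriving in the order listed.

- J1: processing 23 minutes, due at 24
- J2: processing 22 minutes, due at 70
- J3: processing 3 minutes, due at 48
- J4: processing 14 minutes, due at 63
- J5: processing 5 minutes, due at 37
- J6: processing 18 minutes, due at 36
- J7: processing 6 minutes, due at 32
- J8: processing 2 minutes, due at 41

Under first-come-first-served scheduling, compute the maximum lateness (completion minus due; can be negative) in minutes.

59

FIFO (arrival order): J1 J2 J3 J4 J5 J6 J7 J8.
J1: 0→23, due 24, lateness -1
J2: 23→45, due 70, lateness -25
J3: 45→48, due 48, lateness 0
J4: 48→62, due 63, lateness -1
J5: 62→67, due 37, lateness 30
J6: 67→85, due 36, lateness 49
J7: 85→91, due 32, lateness 59
J8: 91→93, due 41, lateness 52
Maximum = 59.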